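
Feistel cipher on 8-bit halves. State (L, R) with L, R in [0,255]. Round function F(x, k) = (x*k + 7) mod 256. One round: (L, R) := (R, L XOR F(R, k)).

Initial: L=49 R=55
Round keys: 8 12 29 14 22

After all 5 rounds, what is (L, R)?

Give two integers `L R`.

Answer: 45 84

Derivation:
Round 1 (k=8): L=55 R=142
Round 2 (k=12): L=142 R=152
Round 3 (k=29): L=152 R=177
Round 4 (k=14): L=177 R=45
Round 5 (k=22): L=45 R=84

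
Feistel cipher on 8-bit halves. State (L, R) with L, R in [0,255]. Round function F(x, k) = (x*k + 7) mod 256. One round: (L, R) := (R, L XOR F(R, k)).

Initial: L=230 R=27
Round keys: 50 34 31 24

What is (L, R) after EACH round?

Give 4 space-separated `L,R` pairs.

Answer: 27,171 171,166 166,138 138,81

Derivation:
Round 1 (k=50): L=27 R=171
Round 2 (k=34): L=171 R=166
Round 3 (k=31): L=166 R=138
Round 4 (k=24): L=138 R=81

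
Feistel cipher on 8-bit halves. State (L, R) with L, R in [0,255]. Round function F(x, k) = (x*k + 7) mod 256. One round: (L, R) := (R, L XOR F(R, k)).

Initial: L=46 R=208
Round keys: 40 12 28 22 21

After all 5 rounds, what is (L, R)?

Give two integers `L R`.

Answer: 240 197

Derivation:
Round 1 (k=40): L=208 R=169
Round 2 (k=12): L=169 R=35
Round 3 (k=28): L=35 R=114
Round 4 (k=22): L=114 R=240
Round 5 (k=21): L=240 R=197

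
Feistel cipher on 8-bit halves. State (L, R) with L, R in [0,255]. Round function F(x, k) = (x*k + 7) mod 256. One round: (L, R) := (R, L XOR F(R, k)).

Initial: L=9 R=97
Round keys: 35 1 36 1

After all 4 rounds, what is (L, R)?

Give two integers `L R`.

Round 1 (k=35): L=97 R=67
Round 2 (k=1): L=67 R=43
Round 3 (k=36): L=43 R=80
Round 4 (k=1): L=80 R=124

Answer: 80 124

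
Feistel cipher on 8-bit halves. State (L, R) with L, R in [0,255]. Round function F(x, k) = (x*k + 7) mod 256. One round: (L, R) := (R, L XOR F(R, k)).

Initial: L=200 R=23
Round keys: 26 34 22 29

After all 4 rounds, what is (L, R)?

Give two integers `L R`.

Answer: 158 43

Derivation:
Round 1 (k=26): L=23 R=149
Round 2 (k=34): L=149 R=198
Round 3 (k=22): L=198 R=158
Round 4 (k=29): L=158 R=43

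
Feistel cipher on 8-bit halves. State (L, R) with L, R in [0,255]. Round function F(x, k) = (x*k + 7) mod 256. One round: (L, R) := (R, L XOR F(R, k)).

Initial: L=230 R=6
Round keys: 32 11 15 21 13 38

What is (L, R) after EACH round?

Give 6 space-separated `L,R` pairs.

Round 1 (k=32): L=6 R=33
Round 2 (k=11): L=33 R=116
Round 3 (k=15): L=116 R=242
Round 4 (k=21): L=242 R=149
Round 5 (k=13): L=149 R=106
Round 6 (k=38): L=106 R=86

Answer: 6,33 33,116 116,242 242,149 149,106 106,86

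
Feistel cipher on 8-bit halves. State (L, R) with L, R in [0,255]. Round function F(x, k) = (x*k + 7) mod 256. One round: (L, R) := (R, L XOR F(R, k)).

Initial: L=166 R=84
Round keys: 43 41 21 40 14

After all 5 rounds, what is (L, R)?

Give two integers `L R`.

Answer: 87 75

Derivation:
Round 1 (k=43): L=84 R=133
Round 2 (k=41): L=133 R=0
Round 3 (k=21): L=0 R=130
Round 4 (k=40): L=130 R=87
Round 5 (k=14): L=87 R=75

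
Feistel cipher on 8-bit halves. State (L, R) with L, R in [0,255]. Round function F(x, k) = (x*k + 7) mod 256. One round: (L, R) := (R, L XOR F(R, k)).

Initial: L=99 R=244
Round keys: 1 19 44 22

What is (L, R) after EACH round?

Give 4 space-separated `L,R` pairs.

Round 1 (k=1): L=244 R=152
Round 2 (k=19): L=152 R=187
Round 3 (k=44): L=187 R=179
Round 4 (k=22): L=179 R=210

Answer: 244,152 152,187 187,179 179,210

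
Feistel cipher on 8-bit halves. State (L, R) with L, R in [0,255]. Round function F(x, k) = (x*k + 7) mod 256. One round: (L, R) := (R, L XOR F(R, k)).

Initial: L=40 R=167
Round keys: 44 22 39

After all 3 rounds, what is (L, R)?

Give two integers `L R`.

Round 1 (k=44): L=167 R=147
Round 2 (k=22): L=147 R=14
Round 3 (k=39): L=14 R=186

Answer: 14 186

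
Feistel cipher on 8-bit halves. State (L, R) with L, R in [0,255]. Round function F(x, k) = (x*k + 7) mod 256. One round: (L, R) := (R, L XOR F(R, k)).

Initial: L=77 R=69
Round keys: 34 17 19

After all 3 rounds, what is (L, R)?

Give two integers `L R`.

Round 1 (k=34): L=69 R=124
Round 2 (k=17): L=124 R=6
Round 3 (k=19): L=6 R=5

Answer: 6 5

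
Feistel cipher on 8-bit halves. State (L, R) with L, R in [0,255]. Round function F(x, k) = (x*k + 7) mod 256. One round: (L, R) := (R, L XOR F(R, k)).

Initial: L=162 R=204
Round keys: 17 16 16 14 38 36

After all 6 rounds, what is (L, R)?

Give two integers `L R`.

Round 1 (k=17): L=204 R=49
Round 2 (k=16): L=49 R=219
Round 3 (k=16): L=219 R=134
Round 4 (k=14): L=134 R=128
Round 5 (k=38): L=128 R=129
Round 6 (k=36): L=129 R=171

Answer: 129 171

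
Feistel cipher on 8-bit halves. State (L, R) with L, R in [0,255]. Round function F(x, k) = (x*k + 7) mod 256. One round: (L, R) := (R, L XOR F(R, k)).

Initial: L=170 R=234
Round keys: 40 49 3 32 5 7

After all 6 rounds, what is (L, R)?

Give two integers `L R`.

Round 1 (k=40): L=234 R=61
Round 2 (k=49): L=61 R=94
Round 3 (k=3): L=94 R=28
Round 4 (k=32): L=28 R=217
Round 5 (k=5): L=217 R=88
Round 6 (k=7): L=88 R=182

Answer: 88 182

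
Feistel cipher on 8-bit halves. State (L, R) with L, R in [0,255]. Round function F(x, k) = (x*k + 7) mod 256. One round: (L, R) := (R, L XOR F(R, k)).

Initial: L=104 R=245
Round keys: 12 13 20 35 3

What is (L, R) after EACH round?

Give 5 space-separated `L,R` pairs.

Answer: 245,235 235,3 3,168 168,252 252,83

Derivation:
Round 1 (k=12): L=245 R=235
Round 2 (k=13): L=235 R=3
Round 3 (k=20): L=3 R=168
Round 4 (k=35): L=168 R=252
Round 5 (k=3): L=252 R=83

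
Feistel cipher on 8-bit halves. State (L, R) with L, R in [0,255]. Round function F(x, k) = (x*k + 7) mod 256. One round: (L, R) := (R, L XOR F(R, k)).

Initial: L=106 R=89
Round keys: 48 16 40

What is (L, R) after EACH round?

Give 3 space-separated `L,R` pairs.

Answer: 89,221 221,142 142,234

Derivation:
Round 1 (k=48): L=89 R=221
Round 2 (k=16): L=221 R=142
Round 3 (k=40): L=142 R=234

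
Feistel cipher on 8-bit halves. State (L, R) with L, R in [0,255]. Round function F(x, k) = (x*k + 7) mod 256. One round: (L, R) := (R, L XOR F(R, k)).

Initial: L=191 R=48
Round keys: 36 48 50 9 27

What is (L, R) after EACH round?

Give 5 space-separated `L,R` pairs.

Round 1 (k=36): L=48 R=120
Round 2 (k=48): L=120 R=183
Round 3 (k=50): L=183 R=189
Round 4 (k=9): L=189 R=27
Round 5 (k=27): L=27 R=93

Answer: 48,120 120,183 183,189 189,27 27,93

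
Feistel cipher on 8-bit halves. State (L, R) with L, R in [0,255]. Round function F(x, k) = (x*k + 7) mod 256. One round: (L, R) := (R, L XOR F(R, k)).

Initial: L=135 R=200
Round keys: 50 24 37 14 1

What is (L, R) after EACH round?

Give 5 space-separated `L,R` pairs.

Answer: 200,144 144,79 79,226 226,44 44,209

Derivation:
Round 1 (k=50): L=200 R=144
Round 2 (k=24): L=144 R=79
Round 3 (k=37): L=79 R=226
Round 4 (k=14): L=226 R=44
Round 5 (k=1): L=44 R=209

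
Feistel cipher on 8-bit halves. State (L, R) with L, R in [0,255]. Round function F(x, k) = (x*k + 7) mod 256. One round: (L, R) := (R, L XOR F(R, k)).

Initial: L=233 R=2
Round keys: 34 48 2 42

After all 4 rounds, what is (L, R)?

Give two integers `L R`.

Round 1 (k=34): L=2 R=162
Round 2 (k=48): L=162 R=101
Round 3 (k=2): L=101 R=115
Round 4 (k=42): L=115 R=128

Answer: 115 128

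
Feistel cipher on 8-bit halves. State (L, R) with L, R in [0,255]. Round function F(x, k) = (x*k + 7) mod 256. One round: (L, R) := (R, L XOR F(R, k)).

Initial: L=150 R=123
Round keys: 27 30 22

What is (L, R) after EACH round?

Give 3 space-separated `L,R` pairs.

Answer: 123,150 150,224 224,209

Derivation:
Round 1 (k=27): L=123 R=150
Round 2 (k=30): L=150 R=224
Round 3 (k=22): L=224 R=209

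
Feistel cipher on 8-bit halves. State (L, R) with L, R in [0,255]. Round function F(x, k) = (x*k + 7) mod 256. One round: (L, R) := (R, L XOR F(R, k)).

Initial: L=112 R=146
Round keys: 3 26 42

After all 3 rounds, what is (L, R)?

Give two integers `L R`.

Answer: 75 152

Derivation:
Round 1 (k=3): L=146 R=205
Round 2 (k=26): L=205 R=75
Round 3 (k=42): L=75 R=152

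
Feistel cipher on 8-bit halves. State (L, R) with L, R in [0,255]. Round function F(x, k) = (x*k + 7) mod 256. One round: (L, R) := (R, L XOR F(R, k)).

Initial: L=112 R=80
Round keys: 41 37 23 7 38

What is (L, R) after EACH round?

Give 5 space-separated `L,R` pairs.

Answer: 80,167 167,122 122,90 90,7 7,75

Derivation:
Round 1 (k=41): L=80 R=167
Round 2 (k=37): L=167 R=122
Round 3 (k=23): L=122 R=90
Round 4 (k=7): L=90 R=7
Round 5 (k=38): L=7 R=75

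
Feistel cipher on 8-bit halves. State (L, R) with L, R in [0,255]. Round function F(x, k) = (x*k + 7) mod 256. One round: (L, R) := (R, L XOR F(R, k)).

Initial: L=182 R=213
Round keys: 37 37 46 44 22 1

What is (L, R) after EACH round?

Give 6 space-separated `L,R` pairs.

Answer: 213,102 102,16 16,129 129,35 35,136 136,172

Derivation:
Round 1 (k=37): L=213 R=102
Round 2 (k=37): L=102 R=16
Round 3 (k=46): L=16 R=129
Round 4 (k=44): L=129 R=35
Round 5 (k=22): L=35 R=136
Round 6 (k=1): L=136 R=172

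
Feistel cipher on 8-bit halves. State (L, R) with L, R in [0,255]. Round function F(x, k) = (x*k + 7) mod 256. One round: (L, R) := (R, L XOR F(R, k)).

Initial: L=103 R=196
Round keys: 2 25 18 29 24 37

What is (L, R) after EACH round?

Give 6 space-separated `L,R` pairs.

Round 1 (k=2): L=196 R=232
Round 2 (k=25): L=232 R=107
Round 3 (k=18): L=107 R=101
Round 4 (k=29): L=101 R=19
Round 5 (k=24): L=19 R=170
Round 6 (k=37): L=170 R=138

Answer: 196,232 232,107 107,101 101,19 19,170 170,138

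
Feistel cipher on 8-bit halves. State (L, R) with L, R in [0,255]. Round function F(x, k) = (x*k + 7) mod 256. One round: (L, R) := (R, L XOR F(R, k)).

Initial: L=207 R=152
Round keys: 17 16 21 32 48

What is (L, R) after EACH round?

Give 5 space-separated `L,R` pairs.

Answer: 152,208 208,159 159,194 194,216 216,69

Derivation:
Round 1 (k=17): L=152 R=208
Round 2 (k=16): L=208 R=159
Round 3 (k=21): L=159 R=194
Round 4 (k=32): L=194 R=216
Round 5 (k=48): L=216 R=69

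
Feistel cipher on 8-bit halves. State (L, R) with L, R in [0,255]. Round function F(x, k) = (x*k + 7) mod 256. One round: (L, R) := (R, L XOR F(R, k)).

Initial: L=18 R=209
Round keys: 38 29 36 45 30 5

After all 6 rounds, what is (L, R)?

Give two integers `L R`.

Answer: 91 118

Derivation:
Round 1 (k=38): L=209 R=31
Round 2 (k=29): L=31 R=91
Round 3 (k=36): L=91 R=204
Round 4 (k=45): L=204 R=184
Round 5 (k=30): L=184 R=91
Round 6 (k=5): L=91 R=118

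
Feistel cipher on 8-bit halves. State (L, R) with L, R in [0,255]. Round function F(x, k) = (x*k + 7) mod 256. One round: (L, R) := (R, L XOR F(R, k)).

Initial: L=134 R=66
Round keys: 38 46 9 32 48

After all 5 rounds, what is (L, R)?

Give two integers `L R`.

Answer: 104 92

Derivation:
Round 1 (k=38): L=66 R=85
Round 2 (k=46): L=85 R=15
Round 3 (k=9): L=15 R=219
Round 4 (k=32): L=219 R=104
Round 5 (k=48): L=104 R=92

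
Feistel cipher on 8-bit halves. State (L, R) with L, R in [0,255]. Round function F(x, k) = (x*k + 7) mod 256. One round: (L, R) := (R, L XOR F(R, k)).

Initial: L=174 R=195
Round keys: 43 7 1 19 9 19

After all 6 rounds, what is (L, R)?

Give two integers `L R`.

Round 1 (k=43): L=195 R=102
Round 2 (k=7): L=102 R=18
Round 3 (k=1): L=18 R=127
Round 4 (k=19): L=127 R=102
Round 5 (k=9): L=102 R=226
Round 6 (k=19): L=226 R=171

Answer: 226 171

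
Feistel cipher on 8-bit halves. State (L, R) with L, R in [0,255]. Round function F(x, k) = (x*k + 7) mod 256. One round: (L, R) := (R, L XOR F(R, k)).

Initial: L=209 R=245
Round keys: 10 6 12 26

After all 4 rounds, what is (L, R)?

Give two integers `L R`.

Round 1 (k=10): L=245 R=72
Round 2 (k=6): L=72 R=66
Round 3 (k=12): L=66 R=87
Round 4 (k=26): L=87 R=159

Answer: 87 159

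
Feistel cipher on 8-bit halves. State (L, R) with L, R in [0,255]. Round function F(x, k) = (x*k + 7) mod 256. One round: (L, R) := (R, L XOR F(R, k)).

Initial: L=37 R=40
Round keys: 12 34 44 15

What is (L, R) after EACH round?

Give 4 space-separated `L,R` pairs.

Answer: 40,194 194,227 227,201 201,45

Derivation:
Round 1 (k=12): L=40 R=194
Round 2 (k=34): L=194 R=227
Round 3 (k=44): L=227 R=201
Round 4 (k=15): L=201 R=45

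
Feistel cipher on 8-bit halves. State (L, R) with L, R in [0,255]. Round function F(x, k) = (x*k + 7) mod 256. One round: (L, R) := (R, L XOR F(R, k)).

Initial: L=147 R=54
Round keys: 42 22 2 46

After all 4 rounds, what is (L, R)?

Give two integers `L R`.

Round 1 (k=42): L=54 R=112
Round 2 (k=22): L=112 R=145
Round 3 (k=2): L=145 R=89
Round 4 (k=46): L=89 R=148

Answer: 89 148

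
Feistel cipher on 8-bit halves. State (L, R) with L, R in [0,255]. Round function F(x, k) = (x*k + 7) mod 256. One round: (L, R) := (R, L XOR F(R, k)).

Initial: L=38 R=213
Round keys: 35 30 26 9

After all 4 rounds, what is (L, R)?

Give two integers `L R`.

Round 1 (k=35): L=213 R=0
Round 2 (k=30): L=0 R=210
Round 3 (k=26): L=210 R=91
Round 4 (k=9): L=91 R=232

Answer: 91 232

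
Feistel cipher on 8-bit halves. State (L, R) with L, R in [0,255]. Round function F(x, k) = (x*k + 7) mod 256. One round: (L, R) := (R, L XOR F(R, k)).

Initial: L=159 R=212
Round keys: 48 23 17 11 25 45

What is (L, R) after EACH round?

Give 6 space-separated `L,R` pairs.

Round 1 (k=48): L=212 R=88
Round 2 (k=23): L=88 R=59
Round 3 (k=17): L=59 R=170
Round 4 (k=11): L=170 R=110
Round 5 (k=25): L=110 R=111
Round 6 (k=45): L=111 R=228

Answer: 212,88 88,59 59,170 170,110 110,111 111,228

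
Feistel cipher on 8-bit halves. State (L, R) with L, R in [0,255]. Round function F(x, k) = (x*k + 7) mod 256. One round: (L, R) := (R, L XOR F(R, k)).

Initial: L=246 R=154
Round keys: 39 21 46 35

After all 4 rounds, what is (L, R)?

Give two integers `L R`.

Round 1 (k=39): L=154 R=139
Round 2 (k=21): L=139 R=244
Round 3 (k=46): L=244 R=84
Round 4 (k=35): L=84 R=119

Answer: 84 119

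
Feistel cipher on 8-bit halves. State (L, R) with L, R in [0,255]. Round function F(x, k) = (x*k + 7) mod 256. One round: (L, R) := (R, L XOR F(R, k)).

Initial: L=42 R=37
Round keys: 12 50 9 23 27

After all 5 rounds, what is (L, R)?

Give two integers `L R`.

Round 1 (k=12): L=37 R=233
Round 2 (k=50): L=233 R=172
Round 3 (k=9): L=172 R=250
Round 4 (k=23): L=250 R=209
Round 5 (k=27): L=209 R=232

Answer: 209 232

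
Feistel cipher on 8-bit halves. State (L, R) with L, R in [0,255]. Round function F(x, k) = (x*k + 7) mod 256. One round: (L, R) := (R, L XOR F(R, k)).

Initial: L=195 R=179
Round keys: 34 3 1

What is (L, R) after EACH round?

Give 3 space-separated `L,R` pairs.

Round 1 (k=34): L=179 R=14
Round 2 (k=3): L=14 R=130
Round 3 (k=1): L=130 R=135

Answer: 179,14 14,130 130,135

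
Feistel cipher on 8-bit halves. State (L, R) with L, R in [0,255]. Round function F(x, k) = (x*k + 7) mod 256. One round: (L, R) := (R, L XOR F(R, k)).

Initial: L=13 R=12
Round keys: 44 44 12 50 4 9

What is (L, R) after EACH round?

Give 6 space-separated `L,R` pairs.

Answer: 12,26 26,115 115,113 113,106 106,222 222,191

Derivation:
Round 1 (k=44): L=12 R=26
Round 2 (k=44): L=26 R=115
Round 3 (k=12): L=115 R=113
Round 4 (k=50): L=113 R=106
Round 5 (k=4): L=106 R=222
Round 6 (k=9): L=222 R=191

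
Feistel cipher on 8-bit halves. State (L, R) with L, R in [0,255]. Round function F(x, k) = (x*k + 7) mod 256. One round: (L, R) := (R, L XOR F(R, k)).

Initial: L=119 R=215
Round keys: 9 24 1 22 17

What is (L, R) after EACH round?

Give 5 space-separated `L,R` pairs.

Round 1 (k=9): L=215 R=225
Round 2 (k=24): L=225 R=200
Round 3 (k=1): L=200 R=46
Round 4 (k=22): L=46 R=51
Round 5 (k=17): L=51 R=68

Answer: 215,225 225,200 200,46 46,51 51,68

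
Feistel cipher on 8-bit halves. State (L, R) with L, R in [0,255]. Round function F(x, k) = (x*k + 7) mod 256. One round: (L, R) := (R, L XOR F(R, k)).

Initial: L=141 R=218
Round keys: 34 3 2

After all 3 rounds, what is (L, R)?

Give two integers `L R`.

Round 1 (k=34): L=218 R=118
Round 2 (k=3): L=118 R=179
Round 3 (k=2): L=179 R=27

Answer: 179 27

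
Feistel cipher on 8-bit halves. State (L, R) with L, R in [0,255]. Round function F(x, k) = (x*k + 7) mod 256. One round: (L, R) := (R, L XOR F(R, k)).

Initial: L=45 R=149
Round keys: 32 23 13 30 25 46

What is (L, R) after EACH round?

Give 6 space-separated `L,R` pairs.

Round 1 (k=32): L=149 R=138
Round 2 (k=23): L=138 R=248
Round 3 (k=13): L=248 R=21
Round 4 (k=30): L=21 R=133
Round 5 (k=25): L=133 R=17
Round 6 (k=46): L=17 R=144

Answer: 149,138 138,248 248,21 21,133 133,17 17,144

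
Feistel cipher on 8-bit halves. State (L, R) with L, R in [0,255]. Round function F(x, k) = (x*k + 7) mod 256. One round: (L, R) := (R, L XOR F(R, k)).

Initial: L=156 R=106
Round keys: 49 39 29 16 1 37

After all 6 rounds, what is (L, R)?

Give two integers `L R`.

Answer: 84 36

Derivation:
Round 1 (k=49): L=106 R=205
Round 2 (k=39): L=205 R=40
Round 3 (k=29): L=40 R=66
Round 4 (k=16): L=66 R=15
Round 5 (k=1): L=15 R=84
Round 6 (k=37): L=84 R=36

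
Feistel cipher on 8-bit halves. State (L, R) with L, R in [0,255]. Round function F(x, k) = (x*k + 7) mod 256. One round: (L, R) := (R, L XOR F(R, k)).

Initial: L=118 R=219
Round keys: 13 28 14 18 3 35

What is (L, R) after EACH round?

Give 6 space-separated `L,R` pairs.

Round 1 (k=13): L=219 R=80
Round 2 (k=28): L=80 R=28
Round 3 (k=14): L=28 R=223
Round 4 (k=18): L=223 R=169
Round 5 (k=3): L=169 R=221
Round 6 (k=35): L=221 R=151

Answer: 219,80 80,28 28,223 223,169 169,221 221,151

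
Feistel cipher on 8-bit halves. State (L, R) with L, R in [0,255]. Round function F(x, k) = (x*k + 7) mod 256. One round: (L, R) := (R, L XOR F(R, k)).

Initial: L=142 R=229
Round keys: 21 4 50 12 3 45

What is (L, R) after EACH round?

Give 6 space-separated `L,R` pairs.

Answer: 229,94 94,154 154,69 69,217 217,215 215,11

Derivation:
Round 1 (k=21): L=229 R=94
Round 2 (k=4): L=94 R=154
Round 3 (k=50): L=154 R=69
Round 4 (k=12): L=69 R=217
Round 5 (k=3): L=217 R=215
Round 6 (k=45): L=215 R=11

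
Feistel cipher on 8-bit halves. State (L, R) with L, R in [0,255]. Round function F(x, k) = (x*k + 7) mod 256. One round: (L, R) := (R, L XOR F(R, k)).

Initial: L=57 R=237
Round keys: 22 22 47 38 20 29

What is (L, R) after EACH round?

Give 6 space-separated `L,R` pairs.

Round 1 (k=22): L=237 R=92
Round 2 (k=22): L=92 R=2
Round 3 (k=47): L=2 R=57
Round 4 (k=38): L=57 R=127
Round 5 (k=20): L=127 R=202
Round 6 (k=29): L=202 R=150

Answer: 237,92 92,2 2,57 57,127 127,202 202,150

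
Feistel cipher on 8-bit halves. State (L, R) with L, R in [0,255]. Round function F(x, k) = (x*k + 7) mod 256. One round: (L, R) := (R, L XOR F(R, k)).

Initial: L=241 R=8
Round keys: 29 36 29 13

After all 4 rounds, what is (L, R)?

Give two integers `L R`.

Answer: 92 132

Derivation:
Round 1 (k=29): L=8 R=30
Round 2 (k=36): L=30 R=55
Round 3 (k=29): L=55 R=92
Round 4 (k=13): L=92 R=132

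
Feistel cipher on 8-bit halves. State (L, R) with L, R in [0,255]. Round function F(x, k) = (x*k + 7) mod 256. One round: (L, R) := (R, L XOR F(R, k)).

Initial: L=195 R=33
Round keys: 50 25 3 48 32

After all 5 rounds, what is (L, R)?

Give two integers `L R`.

Answer: 103 106

Derivation:
Round 1 (k=50): L=33 R=186
Round 2 (k=25): L=186 R=16
Round 3 (k=3): L=16 R=141
Round 4 (k=48): L=141 R=103
Round 5 (k=32): L=103 R=106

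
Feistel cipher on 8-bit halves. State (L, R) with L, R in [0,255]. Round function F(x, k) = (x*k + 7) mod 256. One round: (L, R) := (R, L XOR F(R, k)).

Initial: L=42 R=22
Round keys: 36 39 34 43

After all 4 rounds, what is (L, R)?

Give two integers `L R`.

Answer: 170 153

Derivation:
Round 1 (k=36): L=22 R=53
Round 2 (k=39): L=53 R=12
Round 3 (k=34): L=12 R=170
Round 4 (k=43): L=170 R=153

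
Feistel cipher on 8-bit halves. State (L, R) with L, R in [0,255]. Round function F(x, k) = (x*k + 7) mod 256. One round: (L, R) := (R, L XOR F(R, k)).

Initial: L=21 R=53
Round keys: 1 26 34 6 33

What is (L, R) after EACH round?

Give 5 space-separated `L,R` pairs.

Round 1 (k=1): L=53 R=41
Round 2 (k=26): L=41 R=4
Round 3 (k=34): L=4 R=166
Round 4 (k=6): L=166 R=239
Round 5 (k=33): L=239 R=112

Answer: 53,41 41,4 4,166 166,239 239,112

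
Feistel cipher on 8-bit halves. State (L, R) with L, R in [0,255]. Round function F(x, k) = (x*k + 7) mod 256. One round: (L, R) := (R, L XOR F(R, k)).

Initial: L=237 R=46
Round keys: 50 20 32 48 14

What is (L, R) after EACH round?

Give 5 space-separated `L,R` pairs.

Round 1 (k=50): L=46 R=238
Round 2 (k=20): L=238 R=177
Round 3 (k=32): L=177 R=201
Round 4 (k=48): L=201 R=6
Round 5 (k=14): L=6 R=146

Answer: 46,238 238,177 177,201 201,6 6,146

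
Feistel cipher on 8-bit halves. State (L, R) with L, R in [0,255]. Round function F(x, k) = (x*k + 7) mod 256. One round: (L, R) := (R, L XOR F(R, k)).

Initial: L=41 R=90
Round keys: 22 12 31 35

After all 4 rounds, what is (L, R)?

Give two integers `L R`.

Round 1 (k=22): L=90 R=234
Round 2 (k=12): L=234 R=165
Round 3 (k=31): L=165 R=232
Round 4 (k=35): L=232 R=26

Answer: 232 26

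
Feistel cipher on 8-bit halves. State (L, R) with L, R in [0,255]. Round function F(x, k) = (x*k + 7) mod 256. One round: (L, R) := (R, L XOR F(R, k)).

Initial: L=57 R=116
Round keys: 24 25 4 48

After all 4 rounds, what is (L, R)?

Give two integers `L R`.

Round 1 (k=24): L=116 R=222
Round 2 (k=25): L=222 R=193
Round 3 (k=4): L=193 R=213
Round 4 (k=48): L=213 R=54

Answer: 213 54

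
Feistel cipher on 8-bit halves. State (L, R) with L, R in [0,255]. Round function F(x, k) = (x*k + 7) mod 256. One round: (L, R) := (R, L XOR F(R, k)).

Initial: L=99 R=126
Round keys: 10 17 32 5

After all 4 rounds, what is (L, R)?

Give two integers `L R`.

Round 1 (k=10): L=126 R=144
Round 2 (k=17): L=144 R=233
Round 3 (k=32): L=233 R=183
Round 4 (k=5): L=183 R=115

Answer: 183 115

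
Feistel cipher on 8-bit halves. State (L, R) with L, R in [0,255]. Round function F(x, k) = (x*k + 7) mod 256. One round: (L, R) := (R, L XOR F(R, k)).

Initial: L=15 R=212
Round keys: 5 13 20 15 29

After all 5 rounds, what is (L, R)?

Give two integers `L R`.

Answer: 111 141

Derivation:
Round 1 (k=5): L=212 R=36
Round 2 (k=13): L=36 R=15
Round 3 (k=20): L=15 R=23
Round 4 (k=15): L=23 R=111
Round 5 (k=29): L=111 R=141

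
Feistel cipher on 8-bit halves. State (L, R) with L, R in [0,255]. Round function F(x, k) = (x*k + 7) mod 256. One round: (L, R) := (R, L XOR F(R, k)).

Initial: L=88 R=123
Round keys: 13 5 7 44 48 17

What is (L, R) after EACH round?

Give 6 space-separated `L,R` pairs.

Answer: 123,30 30,230 230,79 79,125 125,56 56,194

Derivation:
Round 1 (k=13): L=123 R=30
Round 2 (k=5): L=30 R=230
Round 3 (k=7): L=230 R=79
Round 4 (k=44): L=79 R=125
Round 5 (k=48): L=125 R=56
Round 6 (k=17): L=56 R=194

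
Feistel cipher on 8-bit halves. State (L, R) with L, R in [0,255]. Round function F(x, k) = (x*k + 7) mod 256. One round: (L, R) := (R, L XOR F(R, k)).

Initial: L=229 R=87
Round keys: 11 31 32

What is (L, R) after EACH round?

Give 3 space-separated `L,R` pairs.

Answer: 87,33 33,81 81,6

Derivation:
Round 1 (k=11): L=87 R=33
Round 2 (k=31): L=33 R=81
Round 3 (k=32): L=81 R=6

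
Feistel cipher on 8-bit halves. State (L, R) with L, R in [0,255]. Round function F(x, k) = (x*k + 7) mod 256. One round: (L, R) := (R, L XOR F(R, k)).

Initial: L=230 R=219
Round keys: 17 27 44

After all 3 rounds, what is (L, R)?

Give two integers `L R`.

Round 1 (k=17): L=219 R=116
Round 2 (k=27): L=116 R=152
Round 3 (k=44): L=152 R=83

Answer: 152 83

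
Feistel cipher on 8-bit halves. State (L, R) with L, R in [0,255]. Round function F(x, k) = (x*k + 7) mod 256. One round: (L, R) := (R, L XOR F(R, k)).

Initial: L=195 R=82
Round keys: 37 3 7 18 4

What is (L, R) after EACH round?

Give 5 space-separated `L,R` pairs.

Round 1 (k=37): L=82 R=34
Round 2 (k=3): L=34 R=63
Round 3 (k=7): L=63 R=226
Round 4 (k=18): L=226 R=212
Round 5 (k=4): L=212 R=181

Answer: 82,34 34,63 63,226 226,212 212,181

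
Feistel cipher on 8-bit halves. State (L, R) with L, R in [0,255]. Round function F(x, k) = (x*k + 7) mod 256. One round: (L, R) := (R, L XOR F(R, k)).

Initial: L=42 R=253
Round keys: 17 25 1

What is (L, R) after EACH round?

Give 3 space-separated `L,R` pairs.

Answer: 253,254 254,40 40,209

Derivation:
Round 1 (k=17): L=253 R=254
Round 2 (k=25): L=254 R=40
Round 3 (k=1): L=40 R=209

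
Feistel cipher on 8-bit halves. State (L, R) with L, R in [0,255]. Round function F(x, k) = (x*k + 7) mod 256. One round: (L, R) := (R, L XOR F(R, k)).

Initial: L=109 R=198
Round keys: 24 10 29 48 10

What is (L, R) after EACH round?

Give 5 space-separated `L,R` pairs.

Round 1 (k=24): L=198 R=250
Round 2 (k=10): L=250 R=13
Round 3 (k=29): L=13 R=122
Round 4 (k=48): L=122 R=234
Round 5 (k=10): L=234 R=81

Answer: 198,250 250,13 13,122 122,234 234,81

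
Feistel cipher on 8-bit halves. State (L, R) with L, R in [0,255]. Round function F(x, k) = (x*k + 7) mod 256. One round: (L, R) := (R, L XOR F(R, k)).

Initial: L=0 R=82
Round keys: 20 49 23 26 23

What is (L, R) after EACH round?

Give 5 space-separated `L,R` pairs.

Answer: 82,111 111,20 20,188 188,11 11,184

Derivation:
Round 1 (k=20): L=82 R=111
Round 2 (k=49): L=111 R=20
Round 3 (k=23): L=20 R=188
Round 4 (k=26): L=188 R=11
Round 5 (k=23): L=11 R=184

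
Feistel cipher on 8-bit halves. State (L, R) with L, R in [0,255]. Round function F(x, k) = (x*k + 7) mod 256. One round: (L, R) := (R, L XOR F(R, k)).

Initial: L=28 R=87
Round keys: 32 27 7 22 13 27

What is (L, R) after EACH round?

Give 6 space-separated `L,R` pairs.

Round 1 (k=32): L=87 R=251
Round 2 (k=27): L=251 R=215
Round 3 (k=7): L=215 R=19
Round 4 (k=22): L=19 R=126
Round 5 (k=13): L=126 R=126
Round 6 (k=27): L=126 R=47

Answer: 87,251 251,215 215,19 19,126 126,126 126,47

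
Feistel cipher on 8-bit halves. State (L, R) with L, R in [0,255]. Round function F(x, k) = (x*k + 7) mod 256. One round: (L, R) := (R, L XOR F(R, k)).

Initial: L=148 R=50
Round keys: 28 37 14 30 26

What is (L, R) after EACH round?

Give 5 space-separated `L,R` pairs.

Round 1 (k=28): L=50 R=235
Round 2 (k=37): L=235 R=204
Round 3 (k=14): L=204 R=196
Round 4 (k=30): L=196 R=51
Round 5 (k=26): L=51 R=241

Answer: 50,235 235,204 204,196 196,51 51,241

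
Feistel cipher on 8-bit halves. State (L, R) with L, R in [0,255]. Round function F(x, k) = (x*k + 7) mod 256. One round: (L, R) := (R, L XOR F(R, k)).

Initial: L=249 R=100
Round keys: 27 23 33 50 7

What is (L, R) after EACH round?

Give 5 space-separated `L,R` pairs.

Round 1 (k=27): L=100 R=106
Round 2 (k=23): L=106 R=233
Round 3 (k=33): L=233 R=122
Round 4 (k=50): L=122 R=50
Round 5 (k=7): L=50 R=31

Answer: 100,106 106,233 233,122 122,50 50,31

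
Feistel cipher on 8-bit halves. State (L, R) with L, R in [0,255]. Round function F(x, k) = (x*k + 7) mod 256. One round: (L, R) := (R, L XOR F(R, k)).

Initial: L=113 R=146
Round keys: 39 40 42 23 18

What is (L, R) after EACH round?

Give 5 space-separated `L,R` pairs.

Round 1 (k=39): L=146 R=52
Round 2 (k=40): L=52 R=181
Round 3 (k=42): L=181 R=141
Round 4 (k=23): L=141 R=7
Round 5 (k=18): L=7 R=8

Answer: 146,52 52,181 181,141 141,7 7,8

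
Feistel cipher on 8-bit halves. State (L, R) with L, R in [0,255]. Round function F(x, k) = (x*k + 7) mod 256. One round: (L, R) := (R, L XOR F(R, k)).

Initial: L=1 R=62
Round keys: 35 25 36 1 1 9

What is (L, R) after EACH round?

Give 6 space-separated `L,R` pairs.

Round 1 (k=35): L=62 R=128
Round 2 (k=25): L=128 R=185
Round 3 (k=36): L=185 R=139
Round 4 (k=1): L=139 R=43
Round 5 (k=1): L=43 R=185
Round 6 (k=9): L=185 R=163

Answer: 62,128 128,185 185,139 139,43 43,185 185,163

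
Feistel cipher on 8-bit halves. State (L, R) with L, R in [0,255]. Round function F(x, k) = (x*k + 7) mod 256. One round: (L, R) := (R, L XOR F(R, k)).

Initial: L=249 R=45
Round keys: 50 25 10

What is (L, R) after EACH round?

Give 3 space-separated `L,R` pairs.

Answer: 45,40 40,194 194,179

Derivation:
Round 1 (k=50): L=45 R=40
Round 2 (k=25): L=40 R=194
Round 3 (k=10): L=194 R=179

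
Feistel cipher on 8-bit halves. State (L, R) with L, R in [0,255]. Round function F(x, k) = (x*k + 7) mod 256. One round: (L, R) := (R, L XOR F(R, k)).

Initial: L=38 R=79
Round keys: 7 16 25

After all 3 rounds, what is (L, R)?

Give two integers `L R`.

Answer: 40 249

Derivation:
Round 1 (k=7): L=79 R=22
Round 2 (k=16): L=22 R=40
Round 3 (k=25): L=40 R=249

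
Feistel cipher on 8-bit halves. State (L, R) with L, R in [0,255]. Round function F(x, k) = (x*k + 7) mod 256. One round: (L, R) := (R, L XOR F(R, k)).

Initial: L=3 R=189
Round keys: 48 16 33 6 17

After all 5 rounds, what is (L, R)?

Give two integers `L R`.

Answer: 191 131

Derivation:
Round 1 (k=48): L=189 R=116
Round 2 (k=16): L=116 R=250
Round 3 (k=33): L=250 R=53
Round 4 (k=6): L=53 R=191
Round 5 (k=17): L=191 R=131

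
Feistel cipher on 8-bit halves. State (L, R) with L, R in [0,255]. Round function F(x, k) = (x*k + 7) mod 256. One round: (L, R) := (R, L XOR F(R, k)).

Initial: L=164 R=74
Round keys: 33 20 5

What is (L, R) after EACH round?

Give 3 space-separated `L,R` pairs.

Round 1 (k=33): L=74 R=53
Round 2 (k=20): L=53 R=97
Round 3 (k=5): L=97 R=217

Answer: 74,53 53,97 97,217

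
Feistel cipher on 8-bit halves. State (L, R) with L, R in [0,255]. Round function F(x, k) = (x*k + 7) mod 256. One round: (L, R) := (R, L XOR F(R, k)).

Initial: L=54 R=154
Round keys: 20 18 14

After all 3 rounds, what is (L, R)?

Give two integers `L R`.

Answer: 147 40

Derivation:
Round 1 (k=20): L=154 R=57
Round 2 (k=18): L=57 R=147
Round 3 (k=14): L=147 R=40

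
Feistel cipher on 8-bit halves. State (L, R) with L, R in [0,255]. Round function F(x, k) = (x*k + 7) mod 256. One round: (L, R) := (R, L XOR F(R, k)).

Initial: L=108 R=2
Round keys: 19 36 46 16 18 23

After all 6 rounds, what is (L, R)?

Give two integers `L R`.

Answer: 231 166

Derivation:
Round 1 (k=19): L=2 R=65
Round 2 (k=36): L=65 R=41
Round 3 (k=46): L=41 R=36
Round 4 (k=16): L=36 R=110
Round 5 (k=18): L=110 R=231
Round 6 (k=23): L=231 R=166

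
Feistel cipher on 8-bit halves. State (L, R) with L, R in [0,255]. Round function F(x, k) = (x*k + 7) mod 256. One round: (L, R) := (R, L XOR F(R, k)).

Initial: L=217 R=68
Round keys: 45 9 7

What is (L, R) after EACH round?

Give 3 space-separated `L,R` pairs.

Round 1 (k=45): L=68 R=34
Round 2 (k=9): L=34 R=125
Round 3 (k=7): L=125 R=80

Answer: 68,34 34,125 125,80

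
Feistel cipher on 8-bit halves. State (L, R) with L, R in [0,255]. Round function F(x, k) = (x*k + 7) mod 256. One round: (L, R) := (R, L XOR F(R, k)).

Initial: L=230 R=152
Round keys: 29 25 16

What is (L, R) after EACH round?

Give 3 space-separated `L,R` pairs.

Answer: 152,217 217,160 160,222

Derivation:
Round 1 (k=29): L=152 R=217
Round 2 (k=25): L=217 R=160
Round 3 (k=16): L=160 R=222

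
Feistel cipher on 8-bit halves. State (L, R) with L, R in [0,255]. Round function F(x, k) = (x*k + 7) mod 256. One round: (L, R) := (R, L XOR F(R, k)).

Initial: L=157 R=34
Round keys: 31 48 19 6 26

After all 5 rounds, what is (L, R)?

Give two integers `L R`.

Round 1 (k=31): L=34 R=184
Round 2 (k=48): L=184 R=165
Round 3 (k=19): L=165 R=254
Round 4 (k=6): L=254 R=94
Round 5 (k=26): L=94 R=109

Answer: 94 109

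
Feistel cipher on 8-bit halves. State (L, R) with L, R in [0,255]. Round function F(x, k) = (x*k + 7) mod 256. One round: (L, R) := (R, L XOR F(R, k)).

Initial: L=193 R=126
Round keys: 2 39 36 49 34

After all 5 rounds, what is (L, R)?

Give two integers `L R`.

Answer: 227 252

Derivation:
Round 1 (k=2): L=126 R=194
Round 2 (k=39): L=194 R=235
Round 3 (k=36): L=235 R=209
Round 4 (k=49): L=209 R=227
Round 5 (k=34): L=227 R=252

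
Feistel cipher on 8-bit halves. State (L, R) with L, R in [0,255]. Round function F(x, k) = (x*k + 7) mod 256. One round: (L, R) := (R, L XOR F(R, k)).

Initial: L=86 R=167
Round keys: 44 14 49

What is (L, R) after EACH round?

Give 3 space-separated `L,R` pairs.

Round 1 (k=44): L=167 R=237
Round 2 (k=14): L=237 R=90
Round 3 (k=49): L=90 R=172

Answer: 167,237 237,90 90,172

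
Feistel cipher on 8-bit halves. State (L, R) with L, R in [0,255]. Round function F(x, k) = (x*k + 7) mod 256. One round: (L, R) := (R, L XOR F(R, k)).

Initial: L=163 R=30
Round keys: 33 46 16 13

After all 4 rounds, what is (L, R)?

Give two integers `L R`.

Answer: 17 97

Derivation:
Round 1 (k=33): L=30 R=70
Round 2 (k=46): L=70 R=133
Round 3 (k=16): L=133 R=17
Round 4 (k=13): L=17 R=97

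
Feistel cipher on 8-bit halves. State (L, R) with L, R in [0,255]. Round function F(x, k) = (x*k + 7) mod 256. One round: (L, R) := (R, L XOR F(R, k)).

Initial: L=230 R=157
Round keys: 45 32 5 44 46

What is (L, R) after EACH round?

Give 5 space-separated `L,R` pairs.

Answer: 157,70 70,90 90,143 143,193 193,58

Derivation:
Round 1 (k=45): L=157 R=70
Round 2 (k=32): L=70 R=90
Round 3 (k=5): L=90 R=143
Round 4 (k=44): L=143 R=193
Round 5 (k=46): L=193 R=58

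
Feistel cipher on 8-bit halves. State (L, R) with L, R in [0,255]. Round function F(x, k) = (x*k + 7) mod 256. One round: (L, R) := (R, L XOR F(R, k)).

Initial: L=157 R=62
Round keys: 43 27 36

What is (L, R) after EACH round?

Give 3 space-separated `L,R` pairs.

Answer: 62,236 236,213 213,23

Derivation:
Round 1 (k=43): L=62 R=236
Round 2 (k=27): L=236 R=213
Round 3 (k=36): L=213 R=23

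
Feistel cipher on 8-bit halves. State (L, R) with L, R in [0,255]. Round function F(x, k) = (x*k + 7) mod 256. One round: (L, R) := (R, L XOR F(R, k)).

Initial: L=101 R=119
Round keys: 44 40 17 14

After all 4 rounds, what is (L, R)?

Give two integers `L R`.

Answer: 217 37

Derivation:
Round 1 (k=44): L=119 R=30
Round 2 (k=40): L=30 R=192
Round 3 (k=17): L=192 R=217
Round 4 (k=14): L=217 R=37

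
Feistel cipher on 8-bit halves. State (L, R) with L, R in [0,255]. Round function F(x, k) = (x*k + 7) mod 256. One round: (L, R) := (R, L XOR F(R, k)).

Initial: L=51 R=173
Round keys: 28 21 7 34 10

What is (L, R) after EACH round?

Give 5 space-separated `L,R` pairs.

Round 1 (k=28): L=173 R=192
Round 2 (k=21): L=192 R=106
Round 3 (k=7): L=106 R=45
Round 4 (k=34): L=45 R=107
Round 5 (k=10): L=107 R=24

Answer: 173,192 192,106 106,45 45,107 107,24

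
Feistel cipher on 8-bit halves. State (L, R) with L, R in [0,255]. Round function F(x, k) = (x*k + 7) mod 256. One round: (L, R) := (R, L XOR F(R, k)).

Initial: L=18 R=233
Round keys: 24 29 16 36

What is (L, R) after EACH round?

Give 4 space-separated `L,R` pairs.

Answer: 233,205 205,169 169,90 90,6

Derivation:
Round 1 (k=24): L=233 R=205
Round 2 (k=29): L=205 R=169
Round 3 (k=16): L=169 R=90
Round 4 (k=36): L=90 R=6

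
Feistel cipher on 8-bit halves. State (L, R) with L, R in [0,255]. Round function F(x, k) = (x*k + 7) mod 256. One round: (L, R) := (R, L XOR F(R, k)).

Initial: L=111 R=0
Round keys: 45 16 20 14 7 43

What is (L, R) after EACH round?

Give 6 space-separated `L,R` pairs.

Answer: 0,104 104,135 135,251 251,70 70,10 10,243

Derivation:
Round 1 (k=45): L=0 R=104
Round 2 (k=16): L=104 R=135
Round 3 (k=20): L=135 R=251
Round 4 (k=14): L=251 R=70
Round 5 (k=7): L=70 R=10
Round 6 (k=43): L=10 R=243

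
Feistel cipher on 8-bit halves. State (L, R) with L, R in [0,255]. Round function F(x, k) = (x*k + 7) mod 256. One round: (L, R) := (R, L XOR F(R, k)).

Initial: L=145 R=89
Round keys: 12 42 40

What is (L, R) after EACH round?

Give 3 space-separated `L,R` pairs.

Answer: 89,162 162,194 194,245

Derivation:
Round 1 (k=12): L=89 R=162
Round 2 (k=42): L=162 R=194
Round 3 (k=40): L=194 R=245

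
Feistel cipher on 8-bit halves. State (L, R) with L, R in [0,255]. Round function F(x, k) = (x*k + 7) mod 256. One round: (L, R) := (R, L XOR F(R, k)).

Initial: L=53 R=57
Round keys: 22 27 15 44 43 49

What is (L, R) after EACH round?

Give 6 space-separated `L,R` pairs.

Answer: 57,216 216,246 246,169 169,229 229,215 215,203

Derivation:
Round 1 (k=22): L=57 R=216
Round 2 (k=27): L=216 R=246
Round 3 (k=15): L=246 R=169
Round 4 (k=44): L=169 R=229
Round 5 (k=43): L=229 R=215
Round 6 (k=49): L=215 R=203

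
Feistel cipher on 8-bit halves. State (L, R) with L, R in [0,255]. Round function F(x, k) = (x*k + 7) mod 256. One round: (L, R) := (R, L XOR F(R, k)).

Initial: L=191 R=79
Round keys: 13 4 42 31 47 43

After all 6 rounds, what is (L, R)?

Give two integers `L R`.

Round 1 (k=13): L=79 R=181
Round 2 (k=4): L=181 R=148
Round 3 (k=42): L=148 R=250
Round 4 (k=31): L=250 R=217
Round 5 (k=47): L=217 R=36
Round 6 (k=43): L=36 R=202

Answer: 36 202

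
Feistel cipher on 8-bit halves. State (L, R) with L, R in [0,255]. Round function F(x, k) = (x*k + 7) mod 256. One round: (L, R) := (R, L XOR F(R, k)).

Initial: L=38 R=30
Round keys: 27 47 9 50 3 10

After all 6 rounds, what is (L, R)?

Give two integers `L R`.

Round 1 (k=27): L=30 R=23
Round 2 (k=47): L=23 R=94
Round 3 (k=9): L=94 R=66
Round 4 (k=50): L=66 R=181
Round 5 (k=3): L=181 R=100
Round 6 (k=10): L=100 R=90

Answer: 100 90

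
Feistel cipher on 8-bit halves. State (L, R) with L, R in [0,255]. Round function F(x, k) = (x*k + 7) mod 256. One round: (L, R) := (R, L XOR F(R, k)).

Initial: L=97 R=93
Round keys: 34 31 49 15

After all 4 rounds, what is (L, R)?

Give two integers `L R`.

Round 1 (k=34): L=93 R=0
Round 2 (k=31): L=0 R=90
Round 3 (k=49): L=90 R=65
Round 4 (k=15): L=65 R=140

Answer: 65 140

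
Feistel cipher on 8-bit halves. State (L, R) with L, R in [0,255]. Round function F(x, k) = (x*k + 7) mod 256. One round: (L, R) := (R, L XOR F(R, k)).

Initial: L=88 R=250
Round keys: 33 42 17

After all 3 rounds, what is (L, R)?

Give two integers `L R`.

Answer: 219 139

Derivation:
Round 1 (k=33): L=250 R=25
Round 2 (k=42): L=25 R=219
Round 3 (k=17): L=219 R=139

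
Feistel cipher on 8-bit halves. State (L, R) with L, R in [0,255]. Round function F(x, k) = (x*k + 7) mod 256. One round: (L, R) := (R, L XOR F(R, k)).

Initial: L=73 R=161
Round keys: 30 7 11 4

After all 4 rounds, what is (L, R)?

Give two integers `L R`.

Answer: 137 49

Derivation:
Round 1 (k=30): L=161 R=172
Round 2 (k=7): L=172 R=26
Round 3 (k=11): L=26 R=137
Round 4 (k=4): L=137 R=49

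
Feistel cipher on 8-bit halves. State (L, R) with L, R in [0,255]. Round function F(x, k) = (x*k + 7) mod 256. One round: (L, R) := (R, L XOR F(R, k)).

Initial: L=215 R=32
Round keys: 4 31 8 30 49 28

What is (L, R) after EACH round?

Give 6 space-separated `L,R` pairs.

Round 1 (k=4): L=32 R=80
Round 2 (k=31): L=80 R=151
Round 3 (k=8): L=151 R=239
Round 4 (k=30): L=239 R=158
Round 5 (k=49): L=158 R=170
Round 6 (k=28): L=170 R=1

Answer: 32,80 80,151 151,239 239,158 158,170 170,1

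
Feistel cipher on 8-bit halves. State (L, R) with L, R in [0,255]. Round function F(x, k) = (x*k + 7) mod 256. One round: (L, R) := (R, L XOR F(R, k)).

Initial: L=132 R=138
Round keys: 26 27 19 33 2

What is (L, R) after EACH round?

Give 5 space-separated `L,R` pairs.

Answer: 138,143 143,150 150,166 166,251 251,91

Derivation:
Round 1 (k=26): L=138 R=143
Round 2 (k=27): L=143 R=150
Round 3 (k=19): L=150 R=166
Round 4 (k=33): L=166 R=251
Round 5 (k=2): L=251 R=91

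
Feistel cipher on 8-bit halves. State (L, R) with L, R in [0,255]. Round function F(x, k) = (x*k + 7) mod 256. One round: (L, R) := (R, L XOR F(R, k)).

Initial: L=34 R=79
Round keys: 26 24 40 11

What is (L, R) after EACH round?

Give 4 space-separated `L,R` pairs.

Round 1 (k=26): L=79 R=47
Round 2 (k=24): L=47 R=32
Round 3 (k=40): L=32 R=40
Round 4 (k=11): L=40 R=159

Answer: 79,47 47,32 32,40 40,159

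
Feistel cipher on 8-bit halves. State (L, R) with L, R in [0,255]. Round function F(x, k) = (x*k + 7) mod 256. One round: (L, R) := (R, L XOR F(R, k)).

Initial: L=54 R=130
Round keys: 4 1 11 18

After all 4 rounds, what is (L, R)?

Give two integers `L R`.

Round 1 (k=4): L=130 R=57
Round 2 (k=1): L=57 R=194
Round 3 (k=11): L=194 R=100
Round 4 (k=18): L=100 R=205

Answer: 100 205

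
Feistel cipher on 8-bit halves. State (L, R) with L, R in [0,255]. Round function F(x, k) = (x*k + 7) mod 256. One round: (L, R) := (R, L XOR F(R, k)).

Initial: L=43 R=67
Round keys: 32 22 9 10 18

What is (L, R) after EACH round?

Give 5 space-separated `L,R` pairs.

Round 1 (k=32): L=67 R=76
Round 2 (k=22): L=76 R=204
Round 3 (k=9): L=204 R=127
Round 4 (k=10): L=127 R=49
Round 5 (k=18): L=49 R=6

Answer: 67,76 76,204 204,127 127,49 49,6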